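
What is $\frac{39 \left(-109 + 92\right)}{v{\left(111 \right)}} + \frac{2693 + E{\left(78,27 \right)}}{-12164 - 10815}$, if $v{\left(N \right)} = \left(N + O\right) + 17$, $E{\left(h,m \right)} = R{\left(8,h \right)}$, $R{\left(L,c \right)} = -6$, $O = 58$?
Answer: $- \frac{5244953}{1424698} \approx -3.6814$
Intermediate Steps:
$E{\left(h,m \right)} = -6$
$v{\left(N \right)} = 75 + N$ ($v{\left(N \right)} = \left(N + 58\right) + 17 = \left(58 + N\right) + 17 = 75 + N$)
$\frac{39 \left(-109 + 92\right)}{v{\left(111 \right)}} + \frac{2693 + E{\left(78,27 \right)}}{-12164 - 10815} = \frac{39 \left(-109 + 92\right)}{75 + 111} + \frac{2693 - 6}{-12164 - 10815} = \frac{39 \left(-17\right)}{186} + \frac{2687}{-12164 - 10815} = \left(-663\right) \frac{1}{186} + \frac{2687}{-22979} = - \frac{221}{62} + 2687 \left(- \frac{1}{22979}\right) = - \frac{221}{62} - \frac{2687}{22979} = - \frac{5244953}{1424698}$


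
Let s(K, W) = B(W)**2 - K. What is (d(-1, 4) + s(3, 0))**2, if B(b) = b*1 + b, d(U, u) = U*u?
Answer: 49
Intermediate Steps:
B(b) = 2*b (B(b) = b + b = 2*b)
s(K, W) = -K + 4*W**2 (s(K, W) = (2*W)**2 - K = 4*W**2 - K = -K + 4*W**2)
(d(-1, 4) + s(3, 0))**2 = (-1*4 + (-1*3 + 4*0**2))**2 = (-4 + (-3 + 4*0))**2 = (-4 + (-3 + 0))**2 = (-4 - 3)**2 = (-7)**2 = 49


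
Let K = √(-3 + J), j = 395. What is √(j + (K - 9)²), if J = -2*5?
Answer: √(463 - 18*I*√13) ≈ 21.57 - 1.5044*I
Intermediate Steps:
J = -10
K = I*√13 (K = √(-3 - 10) = √(-13) = I*√13 ≈ 3.6056*I)
√(j + (K - 9)²) = √(395 + (I*√13 - 9)²) = √(395 + (-9 + I*√13)²)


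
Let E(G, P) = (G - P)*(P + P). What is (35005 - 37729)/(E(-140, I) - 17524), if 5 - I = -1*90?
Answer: 1362/31087 ≈ 0.043813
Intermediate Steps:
I = 95 (I = 5 - (-1)*90 = 5 - 1*(-90) = 5 + 90 = 95)
E(G, P) = 2*P*(G - P) (E(G, P) = (G - P)*(2*P) = 2*P*(G - P))
(35005 - 37729)/(E(-140, I) - 17524) = (35005 - 37729)/(2*95*(-140 - 1*95) - 17524) = -2724/(2*95*(-140 - 95) - 17524) = -2724/(2*95*(-235) - 17524) = -2724/(-44650 - 17524) = -2724/(-62174) = -2724*(-1/62174) = 1362/31087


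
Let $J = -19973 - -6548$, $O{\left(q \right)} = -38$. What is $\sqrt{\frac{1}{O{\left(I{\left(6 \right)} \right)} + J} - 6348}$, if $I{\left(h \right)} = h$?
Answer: $\frac{25 i \sqrt{1840944083}}{13463} \approx 79.674 i$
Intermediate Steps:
$J = -13425$ ($J = -19973 + 6548 = -13425$)
$\sqrt{\frac{1}{O{\left(I{\left(6 \right)} \right)} + J} - 6348} = \sqrt{\frac{1}{-38 - 13425} - 6348} = \sqrt{\frac{1}{-13463} - 6348} = \sqrt{- \frac{1}{13463} - 6348} = \sqrt{- \frac{85463125}{13463}} = \frac{25 i \sqrt{1840944083}}{13463}$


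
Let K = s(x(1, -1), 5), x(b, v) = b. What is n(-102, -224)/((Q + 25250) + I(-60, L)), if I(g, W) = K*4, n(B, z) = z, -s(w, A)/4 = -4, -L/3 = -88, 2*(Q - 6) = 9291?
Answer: -448/59931 ≈ -0.0074753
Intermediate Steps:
Q = 9303/2 (Q = 6 + (½)*9291 = 6 + 9291/2 = 9303/2 ≈ 4651.5)
L = 264 (L = -3*(-88) = 264)
s(w, A) = 16 (s(w, A) = -4*(-4) = 16)
K = 16
I(g, W) = 64 (I(g, W) = 16*4 = 64)
n(-102, -224)/((Q + 25250) + I(-60, L)) = -224/((9303/2 + 25250) + 64) = -224/(59803/2 + 64) = -224/59931/2 = -224*2/59931 = -448/59931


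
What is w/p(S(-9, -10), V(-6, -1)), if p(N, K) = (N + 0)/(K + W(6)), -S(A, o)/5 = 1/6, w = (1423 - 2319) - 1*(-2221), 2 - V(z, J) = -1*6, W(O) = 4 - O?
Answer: -9540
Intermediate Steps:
V(z, J) = 8 (V(z, J) = 2 - (-1)*6 = 2 - 1*(-6) = 2 + 6 = 8)
w = 1325 (w = -896 + 2221 = 1325)
S(A, o) = -⅚ (S(A, o) = -5/6 = -5*⅙ = -⅚)
p(N, K) = N/(-2 + K) (p(N, K) = (N + 0)/(K + (4 - 1*6)) = N/(K + (4 - 6)) = N/(K - 2) = N/(-2 + K))
w/p(S(-9, -10), V(-6, -1)) = 1325/((-5/(6*(-2 + 8)))) = 1325/((-⅚/6)) = 1325/((-⅚*⅙)) = 1325/(-5/36) = 1325*(-36/5) = -9540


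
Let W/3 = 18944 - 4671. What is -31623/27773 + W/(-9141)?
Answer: -492759310/84624331 ≈ -5.8229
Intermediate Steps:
W = 42819 (W = 3*(18944 - 4671) = 3*14273 = 42819)
-31623/27773 + W/(-9141) = -31623/27773 + 42819/(-9141) = -31623*1/27773 + 42819*(-1/9141) = -31623/27773 - 14273/3047 = -492759310/84624331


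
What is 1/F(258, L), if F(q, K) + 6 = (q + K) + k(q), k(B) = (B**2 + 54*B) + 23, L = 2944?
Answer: 1/83715 ≈ 1.1945e-5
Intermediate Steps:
k(B) = 23 + B**2 + 54*B
F(q, K) = 17 + K + q**2 + 55*q (F(q, K) = -6 + ((q + K) + (23 + q**2 + 54*q)) = -6 + ((K + q) + (23 + q**2 + 54*q)) = -6 + (23 + K + q**2 + 55*q) = 17 + K + q**2 + 55*q)
1/F(258, L) = 1/(17 + 2944 + 258**2 + 55*258) = 1/(17 + 2944 + 66564 + 14190) = 1/83715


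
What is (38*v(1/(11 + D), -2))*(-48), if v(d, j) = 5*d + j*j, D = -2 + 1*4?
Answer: -103968/13 ≈ -7997.5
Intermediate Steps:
D = 2 (D = -2 + 4 = 2)
v(d, j) = j² + 5*d (v(d, j) = 5*d + j² = j² + 5*d)
(38*v(1/(11 + D), -2))*(-48) = (38*((-2)² + 5/(11 + 2)))*(-48) = (38*(4 + 5/13))*(-48) = (38*(57/13))*(-48) = (2166/13)*(-48) = -103968/13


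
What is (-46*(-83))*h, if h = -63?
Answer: -240534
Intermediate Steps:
(-46*(-83))*h = -46*(-83)*(-63) = 3818*(-63) = -240534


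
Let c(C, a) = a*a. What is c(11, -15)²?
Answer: 50625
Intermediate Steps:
c(C, a) = a²
c(11, -15)² = ((-15)²)² = 225² = 50625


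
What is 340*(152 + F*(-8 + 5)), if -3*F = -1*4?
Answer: 50320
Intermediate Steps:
F = 4/3 (F = -(-1)*4/3 = -⅓*(-4) = 4/3 ≈ 1.3333)
340*(152 + F*(-8 + 5)) = 340*(152 + 4*(-8 + 5)/3) = 340*(152 + (4/3)*(-3)) = 340*(152 - 4) = 340*148 = 50320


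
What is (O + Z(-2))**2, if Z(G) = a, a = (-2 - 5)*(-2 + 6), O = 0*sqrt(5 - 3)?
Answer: 784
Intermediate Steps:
O = 0 (O = 0*sqrt(2) = 0)
a = -28 (a = -7*4 = -28)
Z(G) = -28
(O + Z(-2))**2 = (0 - 28)**2 = (-28)**2 = 784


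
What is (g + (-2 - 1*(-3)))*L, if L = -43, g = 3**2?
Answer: -430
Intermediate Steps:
g = 9
(g + (-2 - 1*(-3)))*L = (9 + (-2 - 1*(-3)))*(-43) = (9 + (-2 + 3))*(-43) = (9 + 1)*(-43) = 10*(-43) = -430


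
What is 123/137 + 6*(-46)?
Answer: -37689/137 ≈ -275.10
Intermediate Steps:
123/137 + 6*(-46) = 123*(1/137) - 276 = 123/137 - 276 = -37689/137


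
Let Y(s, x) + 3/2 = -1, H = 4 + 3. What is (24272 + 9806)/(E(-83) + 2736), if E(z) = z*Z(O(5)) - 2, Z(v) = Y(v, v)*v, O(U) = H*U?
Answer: 68156/19993 ≈ 3.4090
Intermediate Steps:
H = 7
Y(s, x) = -5/2 (Y(s, x) = -3/2 - 1 = -5/2)
O(U) = 7*U
Z(v) = -5*v/2
E(z) = -2 - 175*z/2 (E(z) = z*(-35*5/2) - 2 = z*(-5/2*35) - 2 = z*(-175/2) - 2 = -175*z/2 - 2 = -2 - 175*z/2)
(24272 + 9806)/(E(-83) + 2736) = (24272 + 9806)/((-2 - 175/2*(-83)) + 2736) = 34078/((-2 + 14525/2) + 2736) = 34078/(14521/2 + 2736) = 34078/(19993/2) = 34078*(2/19993) = 68156/19993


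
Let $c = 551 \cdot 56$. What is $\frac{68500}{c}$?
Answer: $\frac{17125}{7714} \approx 2.22$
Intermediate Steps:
$c = 30856$
$\frac{68500}{c} = \frac{68500}{30856} = 68500 \cdot \frac{1}{30856} = \frac{17125}{7714}$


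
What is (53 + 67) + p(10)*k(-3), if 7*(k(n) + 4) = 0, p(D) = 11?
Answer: 76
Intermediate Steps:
k(n) = -4 (k(n) = -4 + (⅐)*0 = -4 + 0 = -4)
(53 + 67) + p(10)*k(-3) = (53 + 67) + 11*(-4) = 120 - 44 = 76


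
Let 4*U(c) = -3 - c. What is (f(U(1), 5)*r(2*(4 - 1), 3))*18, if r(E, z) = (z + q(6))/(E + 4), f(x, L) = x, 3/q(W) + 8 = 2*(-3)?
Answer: -351/70 ≈ -5.0143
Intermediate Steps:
q(W) = -3/14 (q(W) = 3/(-8 + 2*(-3)) = 3/(-8 - 6) = 3/(-14) = 3*(-1/14) = -3/14)
U(c) = -¾ - c/4 (U(c) = (-3 - c)/4 = -¾ - c/4)
r(E, z) = (-3/14 + z)/(4 + E) (r(E, z) = (z - 3/14)/(E + 4) = (-3/14 + z)/(4 + E))
(f(U(1), 5)*r(2*(4 - 1), 3))*18 = ((-¾ - ¼*1)*((-3/14 + 3)/(4 + 2*(4 - 1))))*18 = ((-¾ - ¼)*((39/14)/(4 + 2*3)))*18 = -39/((4 + 6)*14)*18 = -39/(10*14)*18 = -1*39/140*18 = -39/140*18 = -351/70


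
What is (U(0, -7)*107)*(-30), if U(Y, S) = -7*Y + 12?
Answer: -38520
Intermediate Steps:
U(Y, S) = 12 - 7*Y
(U(0, -7)*107)*(-30) = ((12 - 7*0)*107)*(-30) = ((12 + 0)*107)*(-30) = (12*107)*(-30) = 1284*(-30) = -38520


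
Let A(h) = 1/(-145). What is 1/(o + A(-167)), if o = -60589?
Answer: -145/8785406 ≈ -1.6505e-5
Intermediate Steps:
A(h) = -1/145
1/(o + A(-167)) = 1/(-60589 - 1/145) = 1/(-8785406/145) = -145/8785406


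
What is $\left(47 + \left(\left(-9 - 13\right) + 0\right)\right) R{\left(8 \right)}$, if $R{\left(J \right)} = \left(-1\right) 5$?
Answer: $-125$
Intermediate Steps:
$R{\left(J \right)} = -5$
$\left(47 + \left(\left(-9 - 13\right) + 0\right)\right) R{\left(8 \right)} = \left(47 + \left(\left(-9 - 13\right) + 0\right)\right) \left(-5\right) = \left(47 + \left(-22 + 0\right)\right) \left(-5\right) = \left(47 - 22\right) \left(-5\right) = 25 \left(-5\right) = -125$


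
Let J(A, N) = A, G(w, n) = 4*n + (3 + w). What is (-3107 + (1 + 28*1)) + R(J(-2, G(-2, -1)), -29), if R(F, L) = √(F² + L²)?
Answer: -3078 + 13*√5 ≈ -3048.9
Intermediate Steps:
G(w, n) = 3 + w + 4*n
(-3107 + (1 + 28*1)) + R(J(-2, G(-2, -1)), -29) = (-3107 + (1 + 28*1)) + √((-2)² + (-29)²) = (-3107 + (1 + 28)) + √(4 + 841) = (-3107 + 29) + √845 = -3078 + 13*√5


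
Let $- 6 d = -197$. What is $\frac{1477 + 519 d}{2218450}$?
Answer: $\frac{7407}{887380} \approx 0.008347$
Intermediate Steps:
$d = \frac{197}{6}$ ($d = \left(- \frac{1}{6}\right) \left(-197\right) = \frac{197}{6} \approx 32.833$)
$\frac{1477 + 519 d}{2218450} = \frac{1477 + 519 \cdot \frac{197}{6}}{2218450} = \left(1477 + \frac{34081}{2}\right) \frac{1}{2218450} = \frac{37035}{2} \cdot \frac{1}{2218450} = \frac{7407}{887380}$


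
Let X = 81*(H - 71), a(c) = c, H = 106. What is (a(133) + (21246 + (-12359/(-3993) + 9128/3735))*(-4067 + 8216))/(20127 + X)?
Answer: 24351775670579/6341702565 ≈ 3839.9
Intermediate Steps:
X = 2835 (X = 81*(106 - 71) = 81*35 = 2835)
(a(133) + (21246 + (-12359/(-3993) + 9128/3735))*(-4067 + 8216))/(20127 + X) = (133 + (21246 + (-12359/(-3993) + 9128/3735))*(-4067 + 8216))/(20127 + 2835) = (133 + (21246 + (-12359*(-1/3993) + 9128*(1/3735)))*4149)/22962 = (133 + (21246 + (12359/3993 + 9128/3735))*4149)*(1/22962) = (133 + (21246 + 27536323/4971285)*4149)*(1/22962) = (133 + (105647457433/4971285)*4149)*(1/22962) = (133 + 48703477876613/552365)*(1/22962) = (48703551341158/552365)*(1/22962) = 24351775670579/6341702565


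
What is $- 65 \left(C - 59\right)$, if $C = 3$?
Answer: $3640$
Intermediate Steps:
$- 65 \left(C - 59\right) = - 65 \left(3 - 59\right) = \left(-65\right) \left(-56\right) = 3640$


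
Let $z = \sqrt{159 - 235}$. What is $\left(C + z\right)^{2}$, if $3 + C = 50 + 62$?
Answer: $11805 + 436 i \sqrt{19} \approx 11805.0 + 1900.5 i$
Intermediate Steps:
$z = 2 i \sqrt{19}$ ($z = \sqrt{-76} = 2 i \sqrt{19} \approx 8.7178 i$)
$C = 109$ ($C = -3 + \left(50 + 62\right) = -3 + 112 = 109$)
$\left(C + z\right)^{2} = \left(109 + 2 i \sqrt{19}\right)^{2}$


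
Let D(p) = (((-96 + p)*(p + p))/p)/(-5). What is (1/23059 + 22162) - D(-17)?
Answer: 2549956461/115295 ≈ 22117.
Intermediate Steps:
D(p) = 192/5 - 2*p/5 (D(p) = (((-96 + p)*(2*p))/p)*(-⅕) = ((2*p*(-96 + p))/p)*(-⅕) = (-192 + 2*p)*(-⅕) = 192/5 - 2*p/5)
(1/23059 + 22162) - D(-17) = (1/23059 + 22162) - (192/5 - ⅖*(-17)) = (1/23059 + 22162) - (192/5 + 34/5) = 511033559/23059 - 1*226/5 = 511033559/23059 - 226/5 = 2549956461/115295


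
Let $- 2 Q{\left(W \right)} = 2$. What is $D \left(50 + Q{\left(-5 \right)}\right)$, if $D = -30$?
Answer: $-1470$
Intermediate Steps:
$Q{\left(W \right)} = -1$ ($Q{\left(W \right)} = \left(- \frac{1}{2}\right) 2 = -1$)
$D \left(50 + Q{\left(-5 \right)}\right) = - 30 \left(50 - 1\right) = \left(-30\right) 49 = -1470$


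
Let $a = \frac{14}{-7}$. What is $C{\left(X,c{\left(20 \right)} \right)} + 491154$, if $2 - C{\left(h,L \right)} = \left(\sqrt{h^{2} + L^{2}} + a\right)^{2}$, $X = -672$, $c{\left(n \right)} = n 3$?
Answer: $35968 + 48 \sqrt{3161} \approx 38667.0$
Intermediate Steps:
$a = -2$ ($a = 14 \left(- \frac{1}{7}\right) = -2$)
$c{\left(n \right)} = 3 n$
$C{\left(h,L \right)} = 2 - \left(-2 + \sqrt{L^{2} + h^{2}}\right)^{2}$ ($C{\left(h,L \right)} = 2 - \left(\sqrt{h^{2} + L^{2}} - 2\right)^{2} = 2 - \left(\sqrt{L^{2} + h^{2}} - 2\right)^{2} = 2 - \left(-2 + \sqrt{L^{2} + h^{2}}\right)^{2}$)
$C{\left(X,c{\left(20 \right)} \right)} + 491154 = \left(2 - \left(-2 + \sqrt{\left(3 \cdot 20\right)^{2} + \left(-672\right)^{2}}\right)^{2}\right) + 491154 = \left(2 - \left(-2 + \sqrt{60^{2} + 451584}\right)^{2}\right) + 491154 = \left(2 - \left(-2 + \sqrt{3600 + 451584}\right)^{2}\right) + 491154 = \left(2 - \left(-2 + \sqrt{455184}\right)^{2}\right) + 491154 = \left(2 - \left(-2 + 12 \sqrt{3161}\right)^{2}\right) + 491154 = 491156 - \left(-2 + 12 \sqrt{3161}\right)^{2}$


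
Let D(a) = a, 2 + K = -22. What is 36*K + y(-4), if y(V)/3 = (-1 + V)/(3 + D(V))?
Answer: -849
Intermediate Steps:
K = -24 (K = -2 - 22 = -24)
y(V) = 3*(-1 + V)/(3 + V) (y(V) = 3*((-1 + V)/(3 + V)) = 3*(-1 + V)/(3 + V))
36*K + y(-4) = 36*(-24) + 3*(-1 - 4)/(3 - 4) = -864 + 3*(-5)/(-1) = -864 + 3*(-1)*(-5) = -864 + 15 = -849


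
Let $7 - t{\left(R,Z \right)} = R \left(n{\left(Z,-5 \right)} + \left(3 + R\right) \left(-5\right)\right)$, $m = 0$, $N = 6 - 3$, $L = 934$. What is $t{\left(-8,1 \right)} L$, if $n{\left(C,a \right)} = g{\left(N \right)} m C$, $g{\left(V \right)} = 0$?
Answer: $193338$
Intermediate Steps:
$N = 3$ ($N = 6 - 3 = 3$)
$n{\left(C,a \right)} = 0$ ($n{\left(C,a \right)} = 0 \cdot 0 C = 0 C = 0$)
$t{\left(R,Z \right)} = 7 - R \left(-15 - 5 R\right)$ ($t{\left(R,Z \right)} = 7 - R \left(0 + \left(3 + R\right) \left(-5\right)\right) = 7 - R \left(0 - \left(15 + 5 R\right)\right) = 7 - R \left(-15 - 5 R\right)$)
$t{\left(-8,1 \right)} L = \left(7 + 5 \left(-8\right)^{2} + 15 \left(-8\right)\right) 934 = \left(7 + 5 \cdot 64 - 120\right) 934 = \left(7 + 320 - 120\right) 934 = 207 \cdot 934 = 193338$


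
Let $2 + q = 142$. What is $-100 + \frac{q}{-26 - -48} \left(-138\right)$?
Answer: $- \frac{10760}{11} \approx -978.18$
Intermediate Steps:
$q = 140$ ($q = -2 + 142 = 140$)
$-100 + \frac{q}{-26 - -48} \left(-138\right) = -100 + \frac{140}{-26 - -48} \left(-138\right) = -100 + \frac{140}{-26 + 48} \left(-138\right) = -100 + \frac{140}{22} \left(-138\right) = -100 + 140 \cdot \frac{1}{22} \left(-138\right) = -100 + \frac{70}{11} \left(-138\right) = -100 - \frac{9660}{11} = - \frac{10760}{11}$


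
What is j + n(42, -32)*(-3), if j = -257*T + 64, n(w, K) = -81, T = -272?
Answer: 70211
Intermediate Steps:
j = 69968 (j = -257*(-272) + 64 = 69904 + 64 = 69968)
j + n(42, -32)*(-3) = 69968 - 81*(-3) = 69968 + 243 = 70211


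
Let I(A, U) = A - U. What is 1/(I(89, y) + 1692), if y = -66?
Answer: 1/1847 ≈ 0.00054142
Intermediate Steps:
1/(I(89, y) + 1692) = 1/((89 - 1*(-66)) + 1692) = 1/((89 + 66) + 1692) = 1/(155 + 1692) = 1/1847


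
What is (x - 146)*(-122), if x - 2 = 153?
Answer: -1098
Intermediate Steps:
x = 155 (x = 2 + 153 = 155)
(x - 146)*(-122) = (155 - 146)*(-122) = 9*(-122) = -1098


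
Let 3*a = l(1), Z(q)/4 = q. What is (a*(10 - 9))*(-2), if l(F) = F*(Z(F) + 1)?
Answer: -10/3 ≈ -3.3333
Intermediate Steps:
Z(q) = 4*q
l(F) = F*(1 + 4*F) (l(F) = F*(4*F + 1) = F*(1 + 4*F))
a = 5/3 (a = (1*(1 + 4*1))/3 = (1*(1 + 4))/3 = (1*5)/3 = (⅓)*5 = 5/3 ≈ 1.6667)
(a*(10 - 9))*(-2) = (5*(10 - 9)/3)*(-2) = ((5/3)*1)*(-2) = (5/3)*(-2) = -10/3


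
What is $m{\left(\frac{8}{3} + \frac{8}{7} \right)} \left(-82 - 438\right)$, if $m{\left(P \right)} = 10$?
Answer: $-5200$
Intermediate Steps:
$m{\left(\frac{8}{3} + \frac{8}{7} \right)} \left(-82 - 438\right) = 10 \left(-82 - 438\right) = 10 \left(-520\right) = -5200$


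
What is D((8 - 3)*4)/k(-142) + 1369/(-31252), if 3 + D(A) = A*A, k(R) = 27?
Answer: 12370081/843804 ≈ 14.660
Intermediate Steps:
D(A) = -3 + A² (D(A) = -3 + A*A = -3 + A²)
D((8 - 3)*4)/k(-142) + 1369/(-31252) = (-3 + ((8 - 3)*4)²)/27 + 1369/(-31252) = (-3 + (5*4)²)*(1/27) + 1369*(-1/31252) = (-3 + 20²)*(1/27) - 1369/31252 = (-3 + 400)*(1/27) - 1369/31252 = 397*(1/27) - 1369/31252 = 397/27 - 1369/31252 = 12370081/843804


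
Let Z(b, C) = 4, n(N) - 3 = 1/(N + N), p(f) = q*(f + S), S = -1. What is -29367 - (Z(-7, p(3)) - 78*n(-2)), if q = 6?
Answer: -58313/2 ≈ -29157.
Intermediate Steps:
p(f) = -6 + 6*f (p(f) = 6*(f - 1) = 6*(-1 + f) = -6 + 6*f)
n(N) = 3 + 1/(2*N) (n(N) = 3 + 1/(N + N) = 3 + 1/(2*N))
-29367 - (Z(-7, p(3)) - 78*n(-2)) = -29367 - (4 - 78*(3 + (1/2)/(-2))) = -29367 - (4 - 78*(3 + (1/2)*(-1/2))) = -29367 - (4 - 78*(3 - 1/4)) = -29367 - (4 - 78*11/4) = -29367 - (4 - 429/2) = -29367 - 1*(-421/2) = -29367 + 421/2 = -58313/2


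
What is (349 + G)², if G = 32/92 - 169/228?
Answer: 3341924016649/27499536 ≈ 1.2153e+5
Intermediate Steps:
G = -2063/5244 (G = 32*(1/92) - 169*1/228 = 8/23 - 169/228 = -2063/5244 ≈ -0.39340)
(349 + G)² = (349 - 2063/5244)² = (1828093/5244)² = 3341924016649/27499536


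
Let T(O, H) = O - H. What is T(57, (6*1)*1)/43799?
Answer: 51/43799 ≈ 0.0011644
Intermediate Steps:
T(57, (6*1)*1)/43799 = (57 - 6*1)/43799 = (57 - 6)*(1/43799) = 51*(1/43799) = 51/43799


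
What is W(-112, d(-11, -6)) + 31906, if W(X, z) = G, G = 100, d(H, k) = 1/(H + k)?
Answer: 32006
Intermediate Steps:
W(X, z) = 100
W(-112, d(-11, -6)) + 31906 = 100 + 31906 = 32006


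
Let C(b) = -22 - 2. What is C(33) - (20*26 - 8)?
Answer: -536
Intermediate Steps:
C(b) = -24
C(33) - (20*26 - 8) = -24 - (20*26 - 8) = -24 - (520 - 8) = -24 - 1*512 = -24 - 512 = -536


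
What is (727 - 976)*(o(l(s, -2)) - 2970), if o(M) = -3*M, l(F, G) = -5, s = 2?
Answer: 735795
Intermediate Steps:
(727 - 976)*(o(l(s, -2)) - 2970) = (727 - 976)*(-3*(-5) - 2970) = -249*(15 - 2970) = -249*(-2955) = 735795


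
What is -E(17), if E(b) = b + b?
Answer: -34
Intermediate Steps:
E(b) = 2*b
-E(17) = -2*17 = -1*34 = -34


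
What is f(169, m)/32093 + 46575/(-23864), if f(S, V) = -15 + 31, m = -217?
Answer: -1494349651/765867352 ≈ -1.9512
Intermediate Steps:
f(S, V) = 16
f(169, m)/32093 + 46575/(-23864) = 16/32093 + 46575/(-23864) = 16*(1/32093) + 46575*(-1/23864) = 16/32093 - 46575/23864 = -1494349651/765867352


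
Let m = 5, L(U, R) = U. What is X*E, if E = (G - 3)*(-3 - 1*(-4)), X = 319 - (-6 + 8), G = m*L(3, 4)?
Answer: 3804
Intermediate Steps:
G = 15 (G = 5*3 = 15)
X = 317 (X = 319 - 1*2 = 319 - 2 = 317)
E = 12 (E = (15 - 3)*(-3 - 1*(-4)) = 12*(-3 + 4) = 12*1 = 12)
X*E = 317*12 = 3804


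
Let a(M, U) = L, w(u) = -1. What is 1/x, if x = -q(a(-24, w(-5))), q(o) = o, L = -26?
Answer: 1/26 ≈ 0.038462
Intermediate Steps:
a(M, U) = -26
x = 26 (x = -1*(-26) = 26)
1/x = 1/26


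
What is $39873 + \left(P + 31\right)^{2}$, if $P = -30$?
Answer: $39874$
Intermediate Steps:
$39873 + \left(P + 31\right)^{2} = 39873 + \left(-30 + 31\right)^{2} = 39873 + 1^{2} = 39873 + 1 = 39874$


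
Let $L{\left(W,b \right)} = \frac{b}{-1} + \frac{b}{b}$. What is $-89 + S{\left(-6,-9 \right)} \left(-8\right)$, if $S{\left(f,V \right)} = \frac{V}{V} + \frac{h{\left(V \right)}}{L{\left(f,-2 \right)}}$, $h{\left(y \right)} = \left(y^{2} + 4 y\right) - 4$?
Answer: $- \frac{619}{3} \approx -206.33$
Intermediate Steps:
$L{\left(W,b \right)} = 1 - b$ ($L{\left(W,b \right)} = b \left(-1\right) + 1 = - b + 1 = 1 - b$)
$h{\left(y \right)} = -4 + y^{2} + 4 y$
$S{\left(f,V \right)} = - \frac{1}{3} + \frac{V^{2}}{3} + \frac{4 V}{3}$ ($S{\left(f,V \right)} = \frac{V}{V} + \frac{-4 + V^{2} + 4 V}{1 - -2} = 1 + \frac{-4 + V^{2} + 4 V}{1 + 2} = 1 + \frac{-4 + V^{2} + 4 V}{3} = 1 + \left(-4 + V^{2} + 4 V\right) \frac{1}{3} = 1 + \left(- \frac{4}{3} + \frac{V^{2}}{3} + \frac{4 V}{3}\right) = - \frac{1}{3} + \frac{V^{2}}{3} + \frac{4 V}{3}$)
$-89 + S{\left(-6,-9 \right)} \left(-8\right) = -89 + \left(- \frac{1}{3} + \frac{\left(-9\right)^{2}}{3} + \frac{4}{3} \left(-9\right)\right) \left(-8\right) = -89 + \left(- \frac{1}{3} + \frac{1}{3} \cdot 81 - 12\right) \left(-8\right) = -89 + \left(- \frac{1}{3} + 27 - 12\right) \left(-8\right) = -89 + \frac{44}{3} \left(-8\right) = -89 - \frac{352}{3} = - \frac{619}{3}$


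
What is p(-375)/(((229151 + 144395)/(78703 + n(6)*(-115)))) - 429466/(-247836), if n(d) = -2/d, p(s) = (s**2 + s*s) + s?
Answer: 1370354594974609/23144536614 ≈ 59209.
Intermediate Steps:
p(s) = s + 2*s**2 (p(s) = (s**2 + s**2) + s = 2*s**2 + s = s + 2*s**2)
p(-375)/(((229151 + 144395)/(78703 + n(6)*(-115)))) - 429466/(-247836) = (-375*(1 + 2*(-375)))/(((229151 + 144395)/(78703 - 2/6*(-115)))) - 429466/(-247836) = (-375*(1 - 750))/((373546/(78703 - 2*1/6*(-115)))) - 429466*(-1/247836) = (-375*(-749))/((373546/(78703 - 1/3*(-115)))) + 214733/123918 = 280875/((373546/(78703 + 115/3))) + 214733/123918 = 280875/((373546/(236224/3))) + 214733/123918 = 280875/((373546*(3/236224))) + 214733/123918 = 280875/(560319/118112) + 214733/123918 = 280875*(118112/560319) + 214733/123918 = 11058236000/186773 + 214733/123918 = 1370354594974609/23144536614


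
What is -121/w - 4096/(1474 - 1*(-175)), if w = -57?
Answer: -33943/93993 ≈ -0.36112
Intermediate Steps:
-121/w - 4096/(1474 - 1*(-175)) = -121/(-57) - 4096/(1474 - 1*(-175)) = -121*(-1/57) - 4096/(1474 + 175) = 121/57 - 4096/1649 = -33943/93993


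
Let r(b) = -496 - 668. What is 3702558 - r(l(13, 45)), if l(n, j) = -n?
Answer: 3703722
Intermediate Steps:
r(b) = -1164
3702558 - r(l(13, 45)) = 3702558 - 1*(-1164) = 3702558 + 1164 = 3703722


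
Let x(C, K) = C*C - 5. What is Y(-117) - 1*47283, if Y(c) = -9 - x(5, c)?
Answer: -47312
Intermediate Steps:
x(C, K) = -5 + C² (x(C, K) = C² - 5 = -5 + C²)
Y(c) = -29 (Y(c) = -9 - (-5 + 5²) = -9 - (-5 + 25) = -9 - 1*20 = -9 - 20 = -29)
Y(-117) - 1*47283 = -29 - 1*47283 = -29 - 47283 = -47312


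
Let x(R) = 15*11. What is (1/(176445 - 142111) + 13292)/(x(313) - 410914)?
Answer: -456367529/14102656166 ≈ -0.032360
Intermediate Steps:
x(R) = 165
(1/(176445 - 142111) + 13292)/(x(313) - 410914) = (1/(176445 - 142111) + 13292)/(165 - 410914) = (1/34334 + 13292)/(-410749) = (1/34334 + 13292)*(-1/410749) = (456367529/34334)*(-1/410749) = -456367529/14102656166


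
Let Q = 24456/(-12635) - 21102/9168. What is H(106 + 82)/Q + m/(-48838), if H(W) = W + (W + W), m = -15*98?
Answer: -265832061488175/1997622252397 ≈ -133.07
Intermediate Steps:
m = -1470
H(W) = 3*W (H(W) = W + 2*W = 3*W)
Q = -81806063/19306280 (Q = 24456*(-1/12635) - 21102*1/9168 = -24456/12635 - 3517/1528 = -81806063/19306280 ≈ -4.2373)
H(106 + 82)/Q + m/(-48838) = (3*(106 + 82))/(-81806063/19306280) - 1470/(-48838) = (3*188)*(-19306280/81806063) - 1470*(-1/48838) = 564*(-19306280/81806063) + 735/24419 = -10888741920/81806063 + 735/24419 = -265832061488175/1997622252397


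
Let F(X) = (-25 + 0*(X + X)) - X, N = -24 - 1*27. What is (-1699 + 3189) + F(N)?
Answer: 1516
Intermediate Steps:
N = -51 (N = -24 - 27 = -51)
F(X) = -25 - X (F(X) = (-25 + 0*(2*X)) - X = (-25 + 0) - X = -25 - X)
(-1699 + 3189) + F(N) = (-1699 + 3189) + (-25 - 1*(-51)) = 1490 + (-25 + 51) = 1490 + 26 = 1516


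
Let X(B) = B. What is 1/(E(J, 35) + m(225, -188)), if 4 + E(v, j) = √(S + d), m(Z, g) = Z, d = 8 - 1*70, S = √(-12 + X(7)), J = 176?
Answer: 1/(221 + √(-62 + I*√5)) ≈ 0.0045163 - 0.00016083*I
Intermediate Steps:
S = I*√5 (S = √(-12 + 7) = √(-5) = I*√5 ≈ 2.2361*I)
d = -62 (d = 8 - 70 = -62)
E(v, j) = -4 + √(-62 + I*√5) (E(v, j) = -4 + √(I*√5 - 62) = -4 + √(-62 + I*√5))
1/(E(J, 35) + m(225, -188)) = 1/((-4 + √(-62 + I*√5)) + 225) = 1/(221 + √(-62 + I*√5))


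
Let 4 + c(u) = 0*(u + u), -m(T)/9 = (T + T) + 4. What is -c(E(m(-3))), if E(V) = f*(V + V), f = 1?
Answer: 4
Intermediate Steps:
m(T) = -36 - 18*T (m(T) = -9*((T + T) + 4) = -9*(2*T + 4) = -9*(4 + 2*T) = -36 - 18*T)
E(V) = 2*V (E(V) = 1*(V + V) = 1*(2*V) = 2*V)
c(u) = -4 (c(u) = -4 + 0*(u + u) = -4 + 0*(2*u) = -4 + 0 = -4)
-c(E(m(-3))) = -1*(-4) = 4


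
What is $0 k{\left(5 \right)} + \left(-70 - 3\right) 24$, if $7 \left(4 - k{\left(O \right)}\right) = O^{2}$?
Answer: $-1752$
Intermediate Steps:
$k{\left(O \right)} = 4 - \frac{O^{2}}{7}$
$0 k{\left(5 \right)} + \left(-70 - 3\right) 24 = 0 \left(4 - \frac{5^{2}}{7}\right) + \left(-70 - 3\right) 24 = 0 \left(4 - \frac{25}{7}\right) - 1752 = 0 \cdot \frac{3}{7} - 1752 = 0 - 1752 = -1752$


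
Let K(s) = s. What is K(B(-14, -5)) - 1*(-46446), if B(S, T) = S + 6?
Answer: 46438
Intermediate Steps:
B(S, T) = 6 + S
K(B(-14, -5)) - 1*(-46446) = (6 - 14) - 1*(-46446) = -8 + 46446 = 46438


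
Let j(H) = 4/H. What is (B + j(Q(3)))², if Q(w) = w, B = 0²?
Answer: 16/9 ≈ 1.7778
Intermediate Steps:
B = 0
(B + j(Q(3)))² = (0 + 4/3)² = (4/3)² = 16/9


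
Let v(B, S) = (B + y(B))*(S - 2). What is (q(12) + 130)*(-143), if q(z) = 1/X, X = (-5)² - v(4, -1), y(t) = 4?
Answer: -911053/49 ≈ -18593.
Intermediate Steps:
v(B, S) = (-2 + S)*(4 + B) (v(B, S) = (B + 4)*(S - 2) = (4 + B)*(-2 + S) = (-2 + S)*(4 + B))
X = 49 (X = (-5)² - (-8 - 2*4 + 4*(-1) + 4*(-1)) = 25 - (-8 - 8 - 4 - 4) = 25 - 1*(-24) = 25 + 24 = 49)
q(z) = 1/49
(q(12) + 130)*(-143) = (1/49 + 130)*(-143) = (6371/49)*(-143) = -911053/49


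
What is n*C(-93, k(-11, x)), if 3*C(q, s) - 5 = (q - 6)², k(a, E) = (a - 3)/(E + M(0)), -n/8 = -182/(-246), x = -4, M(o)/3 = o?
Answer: -7138768/369 ≈ -19346.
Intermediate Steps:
M(o) = 3*o
n = -728/123 (n = -(-1456)/(-246) = -(-1456)*(-1)/246 = -8*91/123 = -728/123 ≈ -5.9187)
k(a, E) = (-3 + a)/E (k(a, E) = (a - 3)/(E + 3*0) = (-3 + a)/(E + 0) = (-3 + a)/E)
C(q, s) = 5/3 + (-6 + q)²/3 (C(q, s) = 5/3 + (q - 6)²/3 = 5/3 + (-6 + q)²/3)
n*C(-93, k(-11, x)) = -728*(5/3 + (-6 - 93)²/3)/123 = -728*(5/3 + (⅓)*(-99)²)/123 = -728*(5/3 + (⅓)*9801)/123 = -728*(5/3 + 3267)/123 = -728/123*9806/3 = -7138768/369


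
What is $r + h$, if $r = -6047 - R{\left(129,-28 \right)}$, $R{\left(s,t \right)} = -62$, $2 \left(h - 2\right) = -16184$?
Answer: $-14075$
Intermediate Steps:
$h = -8090$ ($h = 2 + \frac{1}{2} \left(-16184\right) = 2 - 8092 = -8090$)
$r = -5985$ ($r = -6047 - -62 = -6047 + 62 = -5985$)
$r + h = -5985 - 8090 = -14075$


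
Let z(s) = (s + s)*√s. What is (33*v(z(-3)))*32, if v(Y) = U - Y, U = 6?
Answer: 6336 + 6336*I*√3 ≈ 6336.0 + 10974.0*I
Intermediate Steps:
z(s) = 2*s^(3/2) (z(s) = (2*s)*√s = 2*s^(3/2))
v(Y) = 6 - Y
(33*v(z(-3)))*32 = (33*(6 - 2*(-3)^(3/2)))*32 = (33*(6 - 2*(-3*I*√3)))*32 = (33*(6 - (-6)*I*√3))*32 = (33*(6 + 6*I*√3))*32 = (198 + 198*I*√3)*32 = 6336 + 6336*I*√3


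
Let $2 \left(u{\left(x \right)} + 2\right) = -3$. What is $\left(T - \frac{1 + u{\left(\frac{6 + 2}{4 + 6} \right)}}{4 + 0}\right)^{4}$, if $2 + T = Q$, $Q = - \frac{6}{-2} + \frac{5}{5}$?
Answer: $\frac{194481}{4096} \approx 47.481$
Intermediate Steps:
$Q = 4$ ($Q = \left(-6\right) \left(- \frac{1}{2}\right) + 5 \cdot \frac{1}{5} = 3 + 1 = 4$)
$u{\left(x \right)} = - \frac{7}{2}$ ($u{\left(x \right)} = -2 + \frac{1}{2} \left(-3\right) = -2 - \frac{3}{2} = - \frac{7}{2}$)
$T = 2$ ($T = -2 + 4 = 2$)
$\left(T - \frac{1 + u{\left(\frac{6 + 2}{4 + 6} \right)}}{4 + 0}\right)^{4} = \left(2 - \frac{1 - \frac{7}{2}}{4 + 0}\right)^{4} = \left(2 - - \frac{5}{2 \cdot 4}\right)^{4} = \left(2 - \left(- \frac{5}{2}\right) \frac{1}{4}\right)^{4} = \left(2 - - \frac{5}{8}\right)^{4} = \left(2 + \frac{5}{8}\right)^{4} = \left(\frac{21}{8}\right)^{4} = \frac{194481}{4096}$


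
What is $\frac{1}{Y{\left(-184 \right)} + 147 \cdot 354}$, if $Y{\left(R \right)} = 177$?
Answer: $\frac{1}{52215} \approx 1.9152 \cdot 10^{-5}$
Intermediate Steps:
$\frac{1}{Y{\left(-184 \right)} + 147 \cdot 354} = \frac{1}{177 + 147 \cdot 354} = \frac{1}{177 + 52038} = \frac{1}{52215}$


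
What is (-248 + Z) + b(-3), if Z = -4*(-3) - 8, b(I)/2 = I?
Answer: -250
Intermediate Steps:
b(I) = 2*I
Z = 4 (Z = 12 - 8 = 4)
(-248 + Z) + b(-3) = (-248 + 4) + 2*(-3) = -244 - 6 = -250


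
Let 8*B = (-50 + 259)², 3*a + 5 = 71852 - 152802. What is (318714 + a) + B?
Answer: 2377513/8 ≈ 2.9719e+5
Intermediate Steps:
a = -26985 (a = -5/3 + (71852 - 152802)/3 = -5/3 + (⅓)*(-80950) = -5/3 - 80950/3 = -26985)
B = 43681/8 (B = (-50 + 259)²/8 = (⅛)*209² = (⅛)*43681 = 43681/8 ≈ 5460.1)
(318714 + a) + B = (318714 - 26985) + 43681/8 = 291729 + 43681/8 = 2377513/8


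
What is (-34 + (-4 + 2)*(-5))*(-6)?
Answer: 144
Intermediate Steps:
(-34 + (-4 + 2)*(-5))*(-6) = (-34 - 2*(-5))*(-6) = (-34 + 10)*(-6) = -24*(-6) = 144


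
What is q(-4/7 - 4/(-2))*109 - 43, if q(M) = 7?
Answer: 720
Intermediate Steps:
q(-4/7 - 4/(-2))*109 - 43 = 7*109 - 43 = 763 - 43 = 720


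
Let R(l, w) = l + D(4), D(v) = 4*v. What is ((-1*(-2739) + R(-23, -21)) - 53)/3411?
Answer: 893/1137 ≈ 0.78540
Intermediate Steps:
R(l, w) = 16 + l (R(l, w) = l + 4*4 = l + 16 = 16 + l)
((-1*(-2739) + R(-23, -21)) - 53)/3411 = ((-1*(-2739) + (16 - 23)) - 53)/3411 = ((2739 - 7) - 53)*(1/3411) = (2732 - 53)*(1/3411) = 2679*(1/3411) = 893/1137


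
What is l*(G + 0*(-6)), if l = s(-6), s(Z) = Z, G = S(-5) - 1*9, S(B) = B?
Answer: 84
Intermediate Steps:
G = -14 (G = -5 - 1*9 = -5 - 9 = -14)
l = -6
l*(G + 0*(-6)) = -6*(-14 + 0*(-6)) = -6*(-14 + 0) = -6*(-14) = 84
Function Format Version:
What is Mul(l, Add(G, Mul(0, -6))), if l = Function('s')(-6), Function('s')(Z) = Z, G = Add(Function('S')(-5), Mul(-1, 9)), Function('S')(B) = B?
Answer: 84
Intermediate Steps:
G = -14 (G = Add(-5, Mul(-1, 9)) = Add(-5, -9) = -14)
l = -6
Mul(l, Add(G, Mul(0, -6))) = Mul(-6, Add(-14, Mul(0, -6))) = Mul(-6, Add(-14, 0)) = Mul(-6, -14) = 84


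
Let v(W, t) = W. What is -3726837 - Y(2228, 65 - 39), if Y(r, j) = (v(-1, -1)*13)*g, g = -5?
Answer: -3726902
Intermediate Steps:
Y(r, j) = 65 (Y(r, j) = -1*13*(-5) = -13*(-5) = 65)
-3726837 - Y(2228, 65 - 39) = -3726837 - 1*65 = -3726837 - 65 = -3726902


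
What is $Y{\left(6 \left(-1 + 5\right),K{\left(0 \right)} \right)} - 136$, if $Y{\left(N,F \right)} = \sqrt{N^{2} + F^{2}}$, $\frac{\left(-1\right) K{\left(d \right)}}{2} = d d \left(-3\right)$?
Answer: $-112$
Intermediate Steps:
$K{\left(d \right)} = 6 d^{2}$ ($K{\left(d \right)} = - 2 d d \left(-3\right) = - 2 d^{2} \left(-3\right) = - 2 \left(- 3 d^{2}\right) = 6 d^{2}$)
$Y{\left(N,F \right)} = \sqrt{F^{2} + N^{2}}$
$Y{\left(6 \left(-1 + 5\right),K{\left(0 \right)} \right)} - 136 = \sqrt{\left(6 \cdot 0^{2}\right)^{2} + \left(6 \left(-1 + 5\right)\right)^{2}} - 136 = \sqrt{\left(6 \cdot 0\right)^{2} + \left(6 \cdot 4\right)^{2}} - 136 = \sqrt{0^{2} + 24^{2}} - 136 = \sqrt{0 + 576} - 136 = \sqrt{576} - 136 = 24 - 136 = -112$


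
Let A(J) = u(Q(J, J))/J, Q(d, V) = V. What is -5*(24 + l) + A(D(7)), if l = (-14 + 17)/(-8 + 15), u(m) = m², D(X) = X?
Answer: -806/7 ≈ -115.14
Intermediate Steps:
l = 3/7 ≈ 0.42857
A(J) = J (A(J) = J²/J = J)
-5*(24 + l) + A(D(7)) = -5*(24 + 3/7) + 7 = -5*171/7 + 7 = -855/7 + 7 = -806/7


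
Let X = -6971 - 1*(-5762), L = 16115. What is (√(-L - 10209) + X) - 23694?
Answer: -24903 + 2*I*√6581 ≈ -24903.0 + 162.25*I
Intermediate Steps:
X = -1209 (X = -6971 + 5762 = -1209)
(√(-L - 10209) + X) - 23694 = (√(-1*16115 - 10209) - 1209) - 23694 = (√(-16115 - 10209) - 1209) - 23694 = (√(-26324) - 1209) - 23694 = (2*I*√6581 - 1209) - 23694 = (-1209 + 2*I*√6581) - 23694 = -24903 + 2*I*√6581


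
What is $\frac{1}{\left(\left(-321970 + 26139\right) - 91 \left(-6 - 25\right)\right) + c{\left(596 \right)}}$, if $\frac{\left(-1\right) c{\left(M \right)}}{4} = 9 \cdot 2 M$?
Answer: $- \frac{1}{335922} \approx -2.9769 \cdot 10^{-6}$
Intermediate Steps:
$c{\left(M \right)} = - 72 M$ ($c{\left(M \right)} = - 4 \cdot 9 \cdot 2 M = - 4 \cdot 18 M = - 72 M$)
$\frac{1}{\left(\left(-321970 + 26139\right) - 91 \left(-6 - 25\right)\right) + c{\left(596 \right)}} = \frac{1}{\left(\left(-321970 + 26139\right) - 91 \left(-6 - 25\right)\right) - 42912} = \frac{1}{\left(-295831 - -2821\right) - 42912} = \frac{1}{\left(-295831 + 2821\right) - 42912} = \frac{1}{-293010 - 42912} = \frac{1}{-335922} = - \frac{1}{335922}$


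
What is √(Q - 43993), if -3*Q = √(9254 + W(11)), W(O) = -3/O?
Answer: √(-47908377 - 33*√1119701)/33 ≈ 209.82*I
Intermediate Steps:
Q = -√1119701/33 (Q = -√(9254 - 3/11)/3 = -√1119701/33 ≈ -32.065)
√(Q - 43993) = √(-√1119701/33 - 43993) = √(-43993 - √1119701/33)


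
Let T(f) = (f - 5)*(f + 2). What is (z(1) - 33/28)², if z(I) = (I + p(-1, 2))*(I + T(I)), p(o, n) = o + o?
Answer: 75625/784 ≈ 96.460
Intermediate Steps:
T(f) = (-5 + f)*(2 + f)
p(o, n) = 2*o
z(I) = (-2 + I)*(-10 + I² - 2*I) (z(I) = (I + 2*(-1))*(I + (-10 + I² - 3*I)) = (I - 2)*(-10 + I² - 2*I) = (-2 + I)*(-10 + I² - 2*I))
(z(1) - 33/28)² = ((20 + 1³ - 6*1 - 4*1²) - 33/28)² = ((20 + 1 - 6 - 4*1) - 33*1/28)² = ((20 + 1 - 6 - 4) - 33/28)² = (11 - 33/28)² = (275/28)² = 75625/784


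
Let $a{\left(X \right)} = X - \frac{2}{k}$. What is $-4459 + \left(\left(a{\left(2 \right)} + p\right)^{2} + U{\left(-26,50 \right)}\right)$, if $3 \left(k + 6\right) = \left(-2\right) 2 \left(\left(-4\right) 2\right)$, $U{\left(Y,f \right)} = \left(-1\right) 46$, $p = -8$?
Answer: $- \frac{218720}{49} \approx -4463.7$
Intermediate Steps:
$U{\left(Y,f \right)} = -46$
$k = \frac{14}{3}$ ($k = -6 + \frac{\left(-2\right) 2 \left(\left(-4\right) 2\right)}{3} = -6 + \frac{\left(-4\right) \left(-8\right)}{3} = -6 + \frac{1}{3} \cdot 32 = -6 + \frac{32}{3} = \frac{14}{3} \approx 4.6667$)
$a{\left(X \right)} = - \frac{3}{7} + X$ ($a{\left(X \right)} = X - \frac{2}{\frac{14}{3}} = X - \frac{3}{7} = - \frac{3}{7} + X$)
$-4459 + \left(\left(a{\left(2 \right)} + p\right)^{2} + U{\left(-26,50 \right)}\right) = -4459 - \left(46 - \left(\left(- \frac{3}{7} + 2\right) - 8\right)^{2}\right) = -4459 - \left(46 - \left(\frac{11}{7} - 8\right)^{2}\right) = -4459 - \left(46 - \left(- \frac{45}{7}\right)^{2}\right) = -4459 + \left(\frac{2025}{49} - 46\right) = -4459 - \frac{229}{49} = - \frac{218720}{49}$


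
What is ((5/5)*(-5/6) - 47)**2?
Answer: 82369/36 ≈ 2288.0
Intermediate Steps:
((5/5)*(-5/6) - 47)**2 = (((1/5)*5)*(-5*1/6) - 47)**2 = (1*(-5/6) - 47)**2 = (-5/6 - 47)**2 = (-287/6)**2 = 82369/36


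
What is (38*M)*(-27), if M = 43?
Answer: -44118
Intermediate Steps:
(38*M)*(-27) = (38*43)*(-27) = 1634*(-27) = -44118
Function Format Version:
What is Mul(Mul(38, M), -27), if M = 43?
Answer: -44118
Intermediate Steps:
Mul(Mul(38, M), -27) = Mul(Mul(38, 43), -27) = Mul(1634, -27) = -44118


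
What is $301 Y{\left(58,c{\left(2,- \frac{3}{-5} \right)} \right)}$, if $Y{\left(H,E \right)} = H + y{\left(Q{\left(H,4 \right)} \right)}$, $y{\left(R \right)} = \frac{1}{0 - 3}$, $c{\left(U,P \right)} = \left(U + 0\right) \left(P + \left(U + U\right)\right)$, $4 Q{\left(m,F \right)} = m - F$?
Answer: $\frac{52073}{3} \approx 17358.0$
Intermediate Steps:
$Q{\left(m,F \right)} = - \frac{F}{4} + \frac{m}{4}$ ($Q{\left(m,F \right)} = \frac{m - F}{4} = - \frac{F}{4} + \frac{m}{4}$)
$c{\left(U,P \right)} = U \left(P + 2 U\right)$
$y{\left(R \right)} = - \frac{1}{3}$ ($y{\left(R \right)} = \frac{1}{-3} = - \frac{1}{3}$)
$Y{\left(H,E \right)} = - \frac{1}{3} + H$ ($Y{\left(H,E \right)} = H - \frac{1}{3} = - \frac{1}{3} + H$)
$301 Y{\left(58,c{\left(2,- \frac{3}{-5} \right)} \right)} = 301 \left(- \frac{1}{3} + 58\right) = 301 \cdot \frac{173}{3} = \frac{52073}{3}$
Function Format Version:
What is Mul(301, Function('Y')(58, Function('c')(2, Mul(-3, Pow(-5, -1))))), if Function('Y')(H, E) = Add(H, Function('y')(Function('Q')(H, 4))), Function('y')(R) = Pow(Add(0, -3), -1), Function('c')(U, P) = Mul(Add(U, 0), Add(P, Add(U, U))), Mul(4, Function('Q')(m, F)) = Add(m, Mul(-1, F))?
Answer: Rational(52073, 3) ≈ 17358.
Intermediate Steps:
Function('Q')(m, F) = Add(Mul(Rational(-1, 4), F), Mul(Rational(1, 4), m)) (Function('Q')(m, F) = Mul(Rational(1, 4), Add(m, Mul(-1, F))) = Add(Mul(Rational(-1, 4), F), Mul(Rational(1, 4), m)))
Function('c')(U, P) = Mul(U, Add(P, Mul(2, U)))
Function('y')(R) = Rational(-1, 3) (Function('y')(R) = Pow(-3, -1) = Rational(-1, 3))
Function('Y')(H, E) = Add(Rational(-1, 3), H) (Function('Y')(H, E) = Add(H, Rational(-1, 3)) = Add(Rational(-1, 3), H))
Mul(301, Function('Y')(58, Function('c')(2, Mul(-3, Pow(-5, -1))))) = Mul(301, Add(Rational(-1, 3), 58)) = Mul(301, Rational(173, 3)) = Rational(52073, 3)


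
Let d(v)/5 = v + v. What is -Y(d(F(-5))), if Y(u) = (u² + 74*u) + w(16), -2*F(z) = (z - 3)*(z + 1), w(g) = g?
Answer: -13776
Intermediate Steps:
F(z) = -(1 + z)*(-3 + z)/2 (F(z) = -(z - 3)*(z + 1)/2 = -(-3 + z)*(1 + z)/2 = -(1 + z)*(-3 + z)/2)
d(v) = 10*v (d(v) = 5*(v + v) = 5*(2*v) = 10*v)
Y(u) = 16 + u² + 74*u (Y(u) = (u² + 74*u) + 16 = 16 + u² + 74*u)
-Y(d(F(-5))) = -(16 + (10*(3/2 - 5 - ½*(-5)²))² + 74*(10*(3/2 - 5 - ½*(-5)²))) = -(16 + (10*(3/2 - 5 - ½*25))² + 74*(10*(3/2 - 5 - ½*25))) = -(16 + (10*(3/2 - 5 - 25/2))² + 74*(10*(3/2 - 5 - 25/2))) = -(16 + (10*(-16))² + 74*(10*(-16))) = -(16 + (-160)² + 74*(-160)) = -(16 + 25600 - 11840) = -1*13776 = -13776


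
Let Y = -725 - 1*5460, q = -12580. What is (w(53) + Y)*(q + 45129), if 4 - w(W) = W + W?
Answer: -204635563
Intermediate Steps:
w(W) = 4 - 2*W (w(W) = 4 - (W + W) = 4 - 2*W)
Y = -6185 (Y = -725 - 5460 = -6185)
(w(53) + Y)*(q + 45129) = ((4 - 2*53) - 6185)*(-12580 + 45129) = ((4 - 106) - 6185)*32549 = (-102 - 6185)*32549 = -6287*32549 = -204635563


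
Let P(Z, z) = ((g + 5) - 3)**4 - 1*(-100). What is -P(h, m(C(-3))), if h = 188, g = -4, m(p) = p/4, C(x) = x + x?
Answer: -116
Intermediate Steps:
C(x) = 2*x
m(p) = p/4 (m(p) = p*(1/4) = p/4)
P(Z, z) = 116 (P(Z, z) = ((-4 + 5) - 3)**4 - 1*(-100) = (1 - 3)**4 + 100 = (-2)**4 + 100 = 16 + 100 = 116)
-P(h, m(C(-3))) = -1*116 = -116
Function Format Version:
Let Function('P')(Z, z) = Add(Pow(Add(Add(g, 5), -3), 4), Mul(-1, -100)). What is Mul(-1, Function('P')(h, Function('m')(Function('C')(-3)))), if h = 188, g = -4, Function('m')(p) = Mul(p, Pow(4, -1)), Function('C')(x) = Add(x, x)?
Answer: -116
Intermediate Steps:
Function('C')(x) = Mul(2, x)
Function('m')(p) = Mul(Rational(1, 4), p) (Function('m')(p) = Mul(p, Rational(1, 4)) = Mul(Rational(1, 4), p))
Function('P')(Z, z) = 116 (Function('P')(Z, z) = Add(Pow(Add(Add(-4, 5), -3), 4), Mul(-1, -100)) = Add(Pow(Add(1, -3), 4), 100) = Add(Pow(-2, 4), 100) = Add(16, 100) = 116)
Mul(-1, Function('P')(h, Function('m')(Function('C')(-3)))) = Mul(-1, 116) = -116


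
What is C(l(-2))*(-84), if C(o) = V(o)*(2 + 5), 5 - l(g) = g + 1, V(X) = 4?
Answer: -2352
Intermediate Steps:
l(g) = 4 - g (l(g) = 5 - (g + 1) = 5 - (1 + g) = 5 + (-1 - g) = 4 - g)
C(o) = 28 (C(o) = 4*(2 + 5) = 4*7 = 28)
C(l(-2))*(-84) = 28*(-84) = -2352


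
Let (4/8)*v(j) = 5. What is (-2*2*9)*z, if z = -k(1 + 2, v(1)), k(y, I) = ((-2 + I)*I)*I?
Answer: 28800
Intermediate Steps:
v(j) = 10 (v(j) = 2*5 = 10)
k(y, I) = I²*(-2 + I) (k(y, I) = (I*(-2 + I))*I = I²*(-2 + I))
z = -800 (z = -10²*(-2 + 10) = -100*8 = -1*800 = -800)
(-2*2*9)*z = (-2*2*9)*(-800) = -4*9*(-800) = -36*(-800) = 28800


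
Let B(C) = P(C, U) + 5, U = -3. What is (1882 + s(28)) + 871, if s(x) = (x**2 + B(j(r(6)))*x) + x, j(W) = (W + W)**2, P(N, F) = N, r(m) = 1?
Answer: 3817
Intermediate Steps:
j(W) = 4*W**2 (j(W) = (2*W)**2 = 4*W**2)
B(C) = 5 + C (B(C) = C + 5 = 5 + C)
s(x) = x**2 + 10*x (s(x) = (x**2 + (5 + 4*1**2)*x) + x = (x**2 + (5 + 4*1)*x) + x = (x**2 + (5 + 4)*x) + x = (x**2 + 9*x) + x = x**2 + 10*x)
(1882 + s(28)) + 871 = (1882 + 28*(10 + 28)) + 871 = (1882 + 28*38) + 871 = (1882 + 1064) + 871 = 2946 + 871 = 3817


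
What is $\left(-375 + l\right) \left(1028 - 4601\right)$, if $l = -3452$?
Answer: $13673871$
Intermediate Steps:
$\left(-375 + l\right) \left(1028 - 4601\right) = \left(-375 - 3452\right) \left(1028 - 4601\right) = \left(-3827\right) \left(-3573\right) = 13673871$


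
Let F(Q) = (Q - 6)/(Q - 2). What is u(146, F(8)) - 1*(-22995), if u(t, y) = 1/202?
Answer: 4644991/202 ≈ 22995.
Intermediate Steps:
F(Q) = (-6 + Q)/(-2 + Q)
u(t, y) = 1/202
u(146, F(8)) - 1*(-22995) = 1/202 - 1*(-22995) = 1/202 + 22995 = 4644991/202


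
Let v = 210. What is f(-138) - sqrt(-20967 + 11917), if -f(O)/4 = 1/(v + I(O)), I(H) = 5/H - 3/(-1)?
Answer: -552/29389 - 5*I*sqrt(362) ≈ -0.018783 - 95.131*I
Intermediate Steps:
I(H) = 3 + 5/H (I(H) = 5/H - 3*(-1) = 5/H + 3 = 3 + 5/H)
f(O) = -4/(213 + 5/O) (f(O) = -4/(210 + (3 + 5/O)) = -4/(213 + 5/O))
f(-138) - sqrt(-20967 + 11917) = -4*(-138)/(5 + 213*(-138)) - sqrt(-20967 + 11917) = -4*(-138)/(5 - 29394) - sqrt(-9050) = -4*(-138)/(-29389) - 5*I*sqrt(362) = -4*(-138)*(-1/29389) - 5*I*sqrt(362) = -552/29389 - 5*I*sqrt(362)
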